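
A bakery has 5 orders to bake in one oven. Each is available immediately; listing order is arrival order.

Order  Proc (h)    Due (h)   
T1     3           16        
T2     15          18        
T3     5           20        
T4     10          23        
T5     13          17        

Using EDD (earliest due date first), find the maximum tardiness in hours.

EDD (increasing due date): T1 T5 T2 T3 T4.
T1: 0→3, due 16, tardiness 0
T5: 3→16, due 17, tardiness 0
T2: 16→31, due 18, tardiness 13
T3: 31→36, due 20, tardiness 16
T4: 36→46, due 23, tardiness 23
Maximum = 23.

23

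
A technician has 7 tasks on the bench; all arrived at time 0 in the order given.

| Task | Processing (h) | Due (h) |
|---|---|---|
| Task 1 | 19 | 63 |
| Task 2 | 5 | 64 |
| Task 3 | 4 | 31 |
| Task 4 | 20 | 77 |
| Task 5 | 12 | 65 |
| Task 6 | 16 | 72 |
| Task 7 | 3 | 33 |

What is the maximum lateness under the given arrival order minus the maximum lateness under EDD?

FIFO (arrival order): Task 1 Task 2 Task 3 Task 4 Task 5 Task 6 Task 7.
Task 1: 0→19, due 63, lateness -44
Task 2: 19→24, due 64, lateness -40
Task 3: 24→28, due 31, lateness -3
Task 4: 28→48, due 77, lateness -29
Task 5: 48→60, due 65, lateness -5
Task 6: 60→76, due 72, lateness 4
Task 7: 76→79, due 33, lateness 46
Maximum = 46.
EDD (increasing due date): Task 3 Task 7 Task 1 Task 2 Task 5 Task 6 Task 4.
Task 3: 0→4, due 31, lateness -27
Task 7: 4→7, due 33, lateness -26
Task 1: 7→26, due 63, lateness -37
Task 2: 26→31, due 64, lateness -33
Task 5: 31→43, due 65, lateness -22
Task 6: 43→59, due 72, lateness -13
Task 4: 59→79, due 77, lateness 2
Maximum = 2.
Difference = 46 − 2 = 44.

44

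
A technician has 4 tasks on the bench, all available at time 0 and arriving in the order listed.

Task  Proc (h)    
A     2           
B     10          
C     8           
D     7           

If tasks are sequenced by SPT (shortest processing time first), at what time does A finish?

2

SPT (increasing processing time): A D C B.
A: 0→2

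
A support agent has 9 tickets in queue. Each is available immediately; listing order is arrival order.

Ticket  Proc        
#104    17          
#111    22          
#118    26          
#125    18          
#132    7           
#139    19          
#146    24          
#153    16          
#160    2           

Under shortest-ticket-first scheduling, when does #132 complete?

9

SPT (increasing processing time): #160 #132 #153 #104 #125 #139 #111 #146 #118.
#160: 0→2
#132: 2→9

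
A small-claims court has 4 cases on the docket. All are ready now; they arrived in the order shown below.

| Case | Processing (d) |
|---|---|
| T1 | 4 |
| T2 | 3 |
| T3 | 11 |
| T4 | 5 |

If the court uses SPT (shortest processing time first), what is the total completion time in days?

SPT (increasing processing time): T2 T1 T4 T3.
T2: 0→3
T1: 3→7
T4: 7→12
T3: 12→23
Sum = 3+7+12+23 = 45.

45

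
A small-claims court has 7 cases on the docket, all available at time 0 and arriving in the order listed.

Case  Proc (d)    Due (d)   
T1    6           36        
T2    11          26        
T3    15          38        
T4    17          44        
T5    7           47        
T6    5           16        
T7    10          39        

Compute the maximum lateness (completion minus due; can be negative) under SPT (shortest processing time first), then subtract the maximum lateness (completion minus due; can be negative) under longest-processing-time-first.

-28

SPT (increasing processing time): T6 T1 T5 T7 T2 T3 T4.
T6: 0→5, due 16, lateness -11
T1: 5→11, due 36, lateness -25
T5: 11→18, due 47, lateness -29
T7: 18→28, due 39, lateness -11
T2: 28→39, due 26, lateness 13
T3: 39→54, due 38, lateness 16
T4: 54→71, due 44, lateness 27
Maximum = 27.
LPT (decreasing processing time): T4 T3 T2 T7 T5 T1 T6.
T4: 0→17, due 44, lateness -27
T3: 17→32, due 38, lateness -6
T2: 32→43, due 26, lateness 17
T7: 43→53, due 39, lateness 14
T5: 53→60, due 47, lateness 13
T1: 60→66, due 36, lateness 30
T6: 66→71, due 16, lateness 55
Maximum = 55.
Difference = 27 − 55 = -28.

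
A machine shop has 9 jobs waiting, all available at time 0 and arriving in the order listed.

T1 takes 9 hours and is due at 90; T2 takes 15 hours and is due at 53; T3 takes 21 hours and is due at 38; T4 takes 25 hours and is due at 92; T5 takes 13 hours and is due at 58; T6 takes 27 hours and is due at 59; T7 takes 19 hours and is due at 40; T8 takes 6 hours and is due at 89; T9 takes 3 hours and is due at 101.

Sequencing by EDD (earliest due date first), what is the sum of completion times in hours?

EDD (increasing due date): T3 T7 T2 T5 T6 T8 T1 T4 T9.
T3: 0→21
T7: 21→40
T2: 40→55
T5: 55→68
T6: 68→95
T8: 95→101
T1: 101→110
T4: 110→135
T9: 135→138
Sum = 21+40+55+68+95+101+110+135+138 = 763.

763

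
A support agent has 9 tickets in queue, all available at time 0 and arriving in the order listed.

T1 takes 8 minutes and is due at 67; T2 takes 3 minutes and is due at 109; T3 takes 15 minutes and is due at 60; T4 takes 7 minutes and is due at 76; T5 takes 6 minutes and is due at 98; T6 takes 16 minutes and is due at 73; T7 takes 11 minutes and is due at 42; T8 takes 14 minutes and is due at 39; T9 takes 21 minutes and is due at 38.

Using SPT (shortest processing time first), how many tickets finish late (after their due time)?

SPT (increasing processing time): T2 T5 T4 T1 T7 T8 T3 T6 T9.
T2: 0→3, due 109, tardiness 0
T5: 3→9, due 98, tardiness 0
T4: 9→16, due 76, tardiness 0
T1: 16→24, due 67, tardiness 0
T7: 24→35, due 42, tardiness 0
T8: 35→49, due 39, tardiness 10
T3: 49→64, due 60, tardiness 4
T6: 64→80, due 73, tardiness 7
T9: 80→101, due 38, tardiness 63
Late tickets: 4.

4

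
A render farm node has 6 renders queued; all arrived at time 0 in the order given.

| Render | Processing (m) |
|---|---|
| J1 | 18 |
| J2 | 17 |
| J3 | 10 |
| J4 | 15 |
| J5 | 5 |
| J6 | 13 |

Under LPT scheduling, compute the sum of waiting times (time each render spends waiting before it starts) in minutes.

LPT (decreasing processing time): J1 J2 J4 J6 J3 J5.
J1: waits 0, runs 0→18
J2: waits 18, runs 18→35
J4: waits 35, runs 35→50
J6: waits 50, runs 50→63
J3: waits 63, runs 63→73
J5: waits 73, runs 73→78
Sum = 0+18+35+50+63+73 = 239.

239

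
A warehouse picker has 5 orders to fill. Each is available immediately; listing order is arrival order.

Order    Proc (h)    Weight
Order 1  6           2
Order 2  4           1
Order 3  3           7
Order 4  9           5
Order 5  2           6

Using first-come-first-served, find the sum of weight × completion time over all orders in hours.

FIFO (arrival order): Order 1 Order 2 Order 3 Order 4 Order 5.
Order 1: finishes 6, weight 2, w·C = 12
Order 2: finishes 10, weight 1, w·C = 10
Order 3: finishes 13, weight 7, w·C = 91
Order 4: finishes 22, weight 5, w·C = 110
Order 5: finishes 24, weight 6, w·C = 144
Sum = 12+10+91+110+144 = 367.

367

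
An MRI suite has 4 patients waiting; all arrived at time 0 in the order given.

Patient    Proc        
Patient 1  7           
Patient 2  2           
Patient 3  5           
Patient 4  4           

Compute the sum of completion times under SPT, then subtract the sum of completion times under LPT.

-16

SPT (increasing processing time): Patient 2 Patient 4 Patient 3 Patient 1.
Patient 2: 0→2
Patient 4: 2→6
Patient 3: 6→11
Patient 1: 11→18
Sum = 2+6+11+18 = 37.
LPT (decreasing processing time): Patient 1 Patient 3 Patient 4 Patient 2.
Patient 1: 0→7
Patient 3: 7→12
Patient 4: 12→16
Patient 2: 16→18
Sum = 7+12+16+18 = 53.
Difference = 37 − 53 = -16.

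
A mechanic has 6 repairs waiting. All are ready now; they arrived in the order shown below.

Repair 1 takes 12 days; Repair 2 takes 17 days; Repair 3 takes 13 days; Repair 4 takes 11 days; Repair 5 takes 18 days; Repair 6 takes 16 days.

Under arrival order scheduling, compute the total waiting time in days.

207

FIFO (arrival order): Repair 1 Repair 2 Repair 3 Repair 4 Repair 5 Repair 6.
Repair 1: waits 0, runs 0→12
Repair 2: waits 12, runs 12→29
Repair 3: waits 29, runs 29→42
Repair 4: waits 42, runs 42→53
Repair 5: waits 53, runs 53→71
Repair 6: waits 71, runs 71→87
Sum = 0+12+29+42+53+71 = 207.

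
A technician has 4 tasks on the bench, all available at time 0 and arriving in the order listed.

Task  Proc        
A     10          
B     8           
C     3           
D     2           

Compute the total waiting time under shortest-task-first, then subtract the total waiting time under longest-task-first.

SPT (increasing processing time): D C B A.
D: waits 0, runs 0→2
C: waits 2, runs 2→5
B: waits 5, runs 5→13
A: waits 13, runs 13→23
Sum = 0+2+5+13 = 20.
LPT (decreasing processing time): A B C D.
A: waits 0, runs 0→10
B: waits 10, runs 10→18
C: waits 18, runs 18→21
D: waits 21, runs 21→23
Sum = 0+10+18+21 = 49.
Difference = 20 − 49 = -29.

-29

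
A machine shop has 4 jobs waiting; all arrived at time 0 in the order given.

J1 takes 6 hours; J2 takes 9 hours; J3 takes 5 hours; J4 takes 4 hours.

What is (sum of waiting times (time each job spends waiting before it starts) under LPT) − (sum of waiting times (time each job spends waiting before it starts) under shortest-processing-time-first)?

LPT (decreasing processing time): J2 J1 J3 J4.
J2: waits 0, runs 0→9
J1: waits 9, runs 9→15
J3: waits 15, runs 15→20
J4: waits 20, runs 20→24
Sum = 0+9+15+20 = 44.
SPT (increasing processing time): J4 J3 J1 J2.
J4: waits 0, runs 0→4
J3: waits 4, runs 4→9
J1: waits 9, runs 9→15
J2: waits 15, runs 15→24
Sum = 0+4+9+15 = 28.
Difference = 44 − 28 = 16.

16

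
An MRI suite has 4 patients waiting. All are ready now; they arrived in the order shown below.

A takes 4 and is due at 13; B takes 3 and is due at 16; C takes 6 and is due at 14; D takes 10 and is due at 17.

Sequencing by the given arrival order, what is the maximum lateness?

FIFO (arrival order): A B C D.
A: 0→4, due 13, lateness -9
B: 4→7, due 16, lateness -9
C: 7→13, due 14, lateness -1
D: 13→23, due 17, lateness 6
Maximum = 6.

6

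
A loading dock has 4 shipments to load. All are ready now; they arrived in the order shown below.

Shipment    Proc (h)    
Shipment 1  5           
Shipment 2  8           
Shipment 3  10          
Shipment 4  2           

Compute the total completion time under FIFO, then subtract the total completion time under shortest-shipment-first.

FIFO (arrival order): Shipment 1 Shipment 2 Shipment 3 Shipment 4.
Shipment 1: 0→5
Shipment 2: 5→13
Shipment 3: 13→23
Shipment 4: 23→25
Sum = 5+13+23+25 = 66.
SPT (increasing processing time): Shipment 4 Shipment 1 Shipment 2 Shipment 3.
Shipment 4: 0→2
Shipment 1: 2→7
Shipment 2: 7→15
Shipment 3: 15→25
Sum = 2+7+15+25 = 49.
Difference = 66 − 49 = 17.

17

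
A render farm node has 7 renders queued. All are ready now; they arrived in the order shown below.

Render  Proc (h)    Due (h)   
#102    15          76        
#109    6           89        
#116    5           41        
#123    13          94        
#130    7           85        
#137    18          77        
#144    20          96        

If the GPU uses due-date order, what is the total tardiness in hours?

0

EDD (increasing due date): #116 #102 #137 #130 #109 #123 #144.
#116: 0→5, due 41, tardiness 0
#102: 5→20, due 76, tardiness 0
#137: 20→38, due 77, tardiness 0
#130: 38→45, due 85, tardiness 0
#109: 45→51, due 89, tardiness 0
#123: 51→64, due 94, tardiness 0
#144: 64→84, due 96, tardiness 0
Sum = 0+0+0+0+0+0+0 = 0.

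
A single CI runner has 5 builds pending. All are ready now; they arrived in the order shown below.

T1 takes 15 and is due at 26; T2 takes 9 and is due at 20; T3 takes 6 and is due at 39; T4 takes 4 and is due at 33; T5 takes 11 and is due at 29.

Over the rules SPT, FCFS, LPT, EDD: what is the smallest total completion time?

108

SPT (increasing processing time): T4 T3 T2 T5 T1.
T4: 0→4
T3: 4→10
T2: 10→19
T5: 19→30
T1: 30→45
Sum = 4+10+19+30+45 = 108.
FIFO (arrival order): T1 T2 T3 T4 T5.
T1: 0→15
T2: 15→24
T3: 24→30
T4: 30→34
T5: 34→45
Sum = 15+24+30+34+45 = 148.
LPT (decreasing processing time): T1 T5 T2 T3 T4.
T1: 0→15
T5: 15→26
T2: 26→35
T3: 35→41
T4: 41→45
Sum = 15+26+35+41+45 = 162.
EDD (increasing due date): T2 T1 T5 T4 T3.
T2: 0→9
T1: 9→24
T5: 24→35
T4: 35→39
T3: 39→45
Sum = 9+24+35+39+45 = 152.
SPT 108, FIFO 148, LPT 162, EDD 152 → minimum 108.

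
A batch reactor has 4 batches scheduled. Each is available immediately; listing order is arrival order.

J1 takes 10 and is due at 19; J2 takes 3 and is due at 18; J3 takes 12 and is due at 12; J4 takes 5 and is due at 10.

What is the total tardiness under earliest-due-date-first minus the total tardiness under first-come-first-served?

-15

EDD (increasing due date): J4 J3 J2 J1.
J4: 0→5, due 10, tardiness 0
J3: 5→17, due 12, tardiness 5
J2: 17→20, due 18, tardiness 2
J1: 20→30, due 19, tardiness 11
Sum = 0+5+2+11 = 18.
FIFO (arrival order): J1 J2 J3 J4.
J1: 0→10, due 19, tardiness 0
J2: 10→13, due 18, tardiness 0
J3: 13→25, due 12, tardiness 13
J4: 25→30, due 10, tardiness 20
Sum = 0+0+13+20 = 33.
Difference = 18 − 33 = -15.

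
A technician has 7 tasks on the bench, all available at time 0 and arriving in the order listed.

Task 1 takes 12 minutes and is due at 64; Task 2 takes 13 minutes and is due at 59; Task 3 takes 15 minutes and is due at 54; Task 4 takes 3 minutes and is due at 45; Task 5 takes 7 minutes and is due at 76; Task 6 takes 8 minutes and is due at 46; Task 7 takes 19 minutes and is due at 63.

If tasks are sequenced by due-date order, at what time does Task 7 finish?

58

EDD (increasing due date): Task 4 Task 6 Task 3 Task 2 Task 7 Task 1 Task 5.
Task 4: 0→3
Task 6: 3→11
Task 3: 11→26
Task 2: 26→39
Task 7: 39→58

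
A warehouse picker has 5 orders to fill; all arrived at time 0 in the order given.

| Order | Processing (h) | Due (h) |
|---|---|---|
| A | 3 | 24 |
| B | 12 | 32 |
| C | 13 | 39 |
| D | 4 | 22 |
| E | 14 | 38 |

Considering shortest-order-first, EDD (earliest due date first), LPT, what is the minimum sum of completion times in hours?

107

SPT (increasing processing time): A D B C E.
A: 0→3
D: 3→7
B: 7→19
C: 19→32
E: 32→46
Sum = 3+7+19+32+46 = 107.
EDD (increasing due date): D A B E C.
D: 0→4
A: 4→7
B: 7→19
E: 19→33
C: 33→46
Sum = 4+7+19+33+46 = 109.
LPT (decreasing processing time): E C B D A.
E: 0→14
C: 14→27
B: 27→39
D: 39→43
A: 43→46
Sum = 14+27+39+43+46 = 169.
SPT 107, EDD 109, LPT 169 → minimum 107.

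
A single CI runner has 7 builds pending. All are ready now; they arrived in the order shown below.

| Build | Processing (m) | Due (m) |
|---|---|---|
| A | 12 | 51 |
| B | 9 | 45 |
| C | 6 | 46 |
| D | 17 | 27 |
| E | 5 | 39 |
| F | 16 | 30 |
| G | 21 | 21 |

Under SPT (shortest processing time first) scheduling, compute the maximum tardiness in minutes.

65

SPT (increasing processing time): E C B A F D G.
E: 0→5, due 39, tardiness 0
C: 5→11, due 46, tardiness 0
B: 11→20, due 45, tardiness 0
A: 20→32, due 51, tardiness 0
F: 32→48, due 30, tardiness 18
D: 48→65, due 27, tardiness 38
G: 65→86, due 21, tardiness 65
Maximum = 65.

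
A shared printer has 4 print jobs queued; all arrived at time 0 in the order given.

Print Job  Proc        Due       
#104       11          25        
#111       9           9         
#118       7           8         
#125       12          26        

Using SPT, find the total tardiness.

22

SPT (increasing processing time): #118 #111 #104 #125.
#118: 0→7, due 8, tardiness 0
#111: 7→16, due 9, tardiness 7
#104: 16→27, due 25, tardiness 2
#125: 27→39, due 26, tardiness 13
Sum = 0+7+2+13 = 22.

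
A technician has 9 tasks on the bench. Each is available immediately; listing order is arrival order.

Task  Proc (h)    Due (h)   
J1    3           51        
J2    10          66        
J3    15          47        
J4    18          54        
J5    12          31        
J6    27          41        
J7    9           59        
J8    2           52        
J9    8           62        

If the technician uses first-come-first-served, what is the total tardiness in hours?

FIFO (arrival order): J1 J2 J3 J4 J5 J6 J7 J8 J9.
J1: 0→3, due 51, tardiness 0
J2: 3→13, due 66, tardiness 0
J3: 13→28, due 47, tardiness 0
J4: 28→46, due 54, tardiness 0
J5: 46→58, due 31, tardiness 27
J6: 58→85, due 41, tardiness 44
J7: 85→94, due 59, tardiness 35
J8: 94→96, due 52, tardiness 44
J9: 96→104, due 62, tardiness 42
Sum = 0+0+0+0+27+44+35+44+42 = 192.

192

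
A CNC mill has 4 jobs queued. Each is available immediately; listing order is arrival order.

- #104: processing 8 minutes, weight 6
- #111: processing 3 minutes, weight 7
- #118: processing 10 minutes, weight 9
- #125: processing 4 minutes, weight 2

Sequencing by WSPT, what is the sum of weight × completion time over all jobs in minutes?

314

WSPT (decreasing weight/processing-time ratio): #111 #118 #104 #125.
#111: finishes 3, weight 7, w·C = 21
#118: finishes 13, weight 9, w·C = 117
#104: finishes 21, weight 6, w·C = 126
#125: finishes 25, weight 2, w·C = 50
Sum = 21+117+126+50 = 314.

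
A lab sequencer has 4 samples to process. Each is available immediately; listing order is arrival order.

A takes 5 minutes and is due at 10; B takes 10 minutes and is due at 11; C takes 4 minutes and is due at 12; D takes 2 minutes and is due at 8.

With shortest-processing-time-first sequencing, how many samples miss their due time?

SPT (increasing processing time): D C A B.
D: 0→2, due 8, tardiness 0
C: 2→6, due 12, tardiness 0
A: 6→11, due 10, tardiness 1
B: 11→21, due 11, tardiness 10
Late samples: 2.

2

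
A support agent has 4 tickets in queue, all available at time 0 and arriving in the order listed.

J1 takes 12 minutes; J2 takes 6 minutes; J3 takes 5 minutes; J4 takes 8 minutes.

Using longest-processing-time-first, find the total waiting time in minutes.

58

LPT (decreasing processing time): J1 J4 J2 J3.
J1: waits 0, runs 0→12
J4: waits 12, runs 12→20
J2: waits 20, runs 20→26
J3: waits 26, runs 26→31
Sum = 0+12+20+26 = 58.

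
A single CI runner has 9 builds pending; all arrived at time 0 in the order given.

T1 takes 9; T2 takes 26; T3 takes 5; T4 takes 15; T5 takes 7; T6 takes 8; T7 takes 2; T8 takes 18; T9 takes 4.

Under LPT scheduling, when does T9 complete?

LPT (decreasing processing time): T2 T8 T4 T1 T6 T5 T3 T9 T7.
T2: 0→26
T8: 26→44
T4: 44→59
T1: 59→68
T6: 68→76
T5: 76→83
T3: 83→88
T9: 88→92

92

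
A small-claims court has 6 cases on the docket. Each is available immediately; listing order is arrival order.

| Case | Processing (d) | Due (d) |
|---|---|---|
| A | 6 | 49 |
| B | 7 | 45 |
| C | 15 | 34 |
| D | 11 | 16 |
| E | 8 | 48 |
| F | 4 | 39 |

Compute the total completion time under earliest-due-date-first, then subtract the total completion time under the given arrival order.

16

EDD (increasing due date): D C F B E A.
D: 0→11
C: 11→26
F: 26→30
B: 30→37
E: 37→45
A: 45→51
Sum = 11+26+30+37+45+51 = 200.
FIFO (arrival order): A B C D E F.
A: 0→6
B: 6→13
C: 13→28
D: 28→39
E: 39→47
F: 47→51
Sum = 6+13+28+39+47+51 = 184.
Difference = 200 − 184 = 16.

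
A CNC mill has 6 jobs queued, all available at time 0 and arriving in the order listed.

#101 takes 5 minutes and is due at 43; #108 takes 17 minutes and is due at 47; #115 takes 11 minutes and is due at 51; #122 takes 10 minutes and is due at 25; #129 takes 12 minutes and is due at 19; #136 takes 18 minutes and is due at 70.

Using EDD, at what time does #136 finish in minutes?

73

EDD (increasing due date): #129 #122 #101 #108 #115 #136.
#129: 0→12
#122: 12→22
#101: 22→27
#108: 27→44
#115: 44→55
#136: 55→73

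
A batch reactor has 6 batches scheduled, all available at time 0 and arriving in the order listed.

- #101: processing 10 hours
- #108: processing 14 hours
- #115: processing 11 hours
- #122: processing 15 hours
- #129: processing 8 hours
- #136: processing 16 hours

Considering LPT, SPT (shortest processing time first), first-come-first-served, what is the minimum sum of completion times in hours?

230

LPT (decreasing processing time): #136 #122 #108 #115 #101 #129.
#136: 0→16
#122: 16→31
#108: 31→45
#115: 45→56
#101: 56→66
#129: 66→74
Sum = 16+31+45+56+66+74 = 288.
SPT (increasing processing time): #129 #101 #115 #108 #122 #136.
#129: 0→8
#101: 8→18
#115: 18→29
#108: 29→43
#122: 43→58
#136: 58→74
Sum = 8+18+29+43+58+74 = 230.
FIFO (arrival order): #101 #108 #115 #122 #129 #136.
#101: 0→10
#108: 10→24
#115: 24→35
#122: 35→50
#129: 50→58
#136: 58→74
Sum = 10+24+35+50+58+74 = 251.
LPT 288, SPT 230, FIFO 251 → minimum 230.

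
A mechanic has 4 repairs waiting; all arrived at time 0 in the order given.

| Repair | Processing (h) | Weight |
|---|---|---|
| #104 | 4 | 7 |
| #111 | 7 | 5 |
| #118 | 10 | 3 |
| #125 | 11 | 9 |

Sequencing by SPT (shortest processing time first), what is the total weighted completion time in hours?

SPT (increasing processing time): #104 #111 #118 #125.
#104: finishes 4, weight 7, w·C = 28
#111: finishes 11, weight 5, w·C = 55
#118: finishes 21, weight 3, w·C = 63
#125: finishes 32, weight 9, w·C = 288
Sum = 28+55+63+288 = 434.

434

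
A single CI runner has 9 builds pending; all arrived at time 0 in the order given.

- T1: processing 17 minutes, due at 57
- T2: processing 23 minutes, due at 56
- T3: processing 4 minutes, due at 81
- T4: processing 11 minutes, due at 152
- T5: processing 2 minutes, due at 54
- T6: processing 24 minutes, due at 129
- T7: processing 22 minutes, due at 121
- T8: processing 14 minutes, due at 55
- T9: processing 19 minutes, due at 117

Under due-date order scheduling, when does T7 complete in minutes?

101

EDD (increasing due date): T5 T8 T2 T1 T3 T9 T7 T6 T4.
T5: 0→2
T8: 2→16
T2: 16→39
T1: 39→56
T3: 56→60
T9: 60→79
T7: 79→101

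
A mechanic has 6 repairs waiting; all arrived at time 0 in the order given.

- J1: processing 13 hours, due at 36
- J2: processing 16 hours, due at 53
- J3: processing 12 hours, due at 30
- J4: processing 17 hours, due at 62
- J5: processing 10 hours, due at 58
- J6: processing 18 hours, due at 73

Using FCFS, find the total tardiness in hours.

34

FIFO (arrival order): J1 J2 J3 J4 J5 J6.
J1: 0→13, due 36, tardiness 0
J2: 13→29, due 53, tardiness 0
J3: 29→41, due 30, tardiness 11
J4: 41→58, due 62, tardiness 0
J5: 58→68, due 58, tardiness 10
J6: 68→86, due 73, tardiness 13
Sum = 0+0+11+0+10+13 = 34.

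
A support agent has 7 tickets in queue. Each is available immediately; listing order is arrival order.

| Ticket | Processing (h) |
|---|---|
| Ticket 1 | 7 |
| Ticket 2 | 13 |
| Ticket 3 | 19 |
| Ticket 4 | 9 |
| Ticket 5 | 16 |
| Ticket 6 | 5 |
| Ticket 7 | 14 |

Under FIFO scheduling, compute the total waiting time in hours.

247

FIFO (arrival order): Ticket 1 Ticket 2 Ticket 3 Ticket 4 Ticket 5 Ticket 6 Ticket 7.
Ticket 1: waits 0, runs 0→7
Ticket 2: waits 7, runs 7→20
Ticket 3: waits 20, runs 20→39
Ticket 4: waits 39, runs 39→48
Ticket 5: waits 48, runs 48→64
Ticket 6: waits 64, runs 64→69
Ticket 7: waits 69, runs 69→83
Sum = 0+7+20+39+48+64+69 = 247.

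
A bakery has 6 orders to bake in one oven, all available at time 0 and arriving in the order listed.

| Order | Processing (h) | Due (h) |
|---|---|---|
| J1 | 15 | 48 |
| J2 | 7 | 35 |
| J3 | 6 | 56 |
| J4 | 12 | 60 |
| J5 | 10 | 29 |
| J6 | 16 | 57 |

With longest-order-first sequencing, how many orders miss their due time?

3

LPT (decreasing processing time): J6 J1 J4 J5 J2 J3.
J6: 0→16, due 57, tardiness 0
J1: 16→31, due 48, tardiness 0
J4: 31→43, due 60, tardiness 0
J5: 43→53, due 29, tardiness 24
J2: 53→60, due 35, tardiness 25
J3: 60→66, due 56, tardiness 10
Late orders: 3.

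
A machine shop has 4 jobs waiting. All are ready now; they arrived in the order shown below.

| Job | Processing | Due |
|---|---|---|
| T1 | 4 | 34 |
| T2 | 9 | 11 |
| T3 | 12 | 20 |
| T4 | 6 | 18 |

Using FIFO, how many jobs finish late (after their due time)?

FIFO (arrival order): T1 T2 T3 T4.
T1: 0→4, due 34, tardiness 0
T2: 4→13, due 11, tardiness 2
T3: 13→25, due 20, tardiness 5
T4: 25→31, due 18, tardiness 13
Late jobs: 3.

3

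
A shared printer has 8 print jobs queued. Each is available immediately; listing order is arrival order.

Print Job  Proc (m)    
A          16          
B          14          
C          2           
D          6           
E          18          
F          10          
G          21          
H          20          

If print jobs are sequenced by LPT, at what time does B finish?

LPT (decreasing processing time): G H E A B F D C.
G: 0→21
H: 21→41
E: 41→59
A: 59→75
B: 75→89

89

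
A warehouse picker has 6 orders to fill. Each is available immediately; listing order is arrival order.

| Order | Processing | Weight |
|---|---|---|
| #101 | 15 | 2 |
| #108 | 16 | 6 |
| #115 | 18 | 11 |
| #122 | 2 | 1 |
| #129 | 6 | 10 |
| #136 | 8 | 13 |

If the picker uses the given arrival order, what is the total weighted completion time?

FIFO (arrival order): #101 #108 #115 #122 #129 #136.
#101: finishes 15, weight 2, w·C = 30
#108: finishes 31, weight 6, w·C = 186
#115: finishes 49, weight 11, w·C = 539
#122: finishes 51, weight 1, w·C = 51
#129: finishes 57, weight 10, w·C = 570
#136: finishes 65, weight 13, w·C = 845
Sum = 30+186+539+51+570+845 = 2221.

2221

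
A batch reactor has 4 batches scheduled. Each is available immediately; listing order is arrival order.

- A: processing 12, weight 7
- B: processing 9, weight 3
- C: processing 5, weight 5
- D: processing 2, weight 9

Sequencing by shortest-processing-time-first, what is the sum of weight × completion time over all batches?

SPT (increasing processing time): D C B A.
D: finishes 2, weight 9, w·C = 18
C: finishes 7, weight 5, w·C = 35
B: finishes 16, weight 3, w·C = 48
A: finishes 28, weight 7, w·C = 196
Sum = 18+35+48+196 = 297.

297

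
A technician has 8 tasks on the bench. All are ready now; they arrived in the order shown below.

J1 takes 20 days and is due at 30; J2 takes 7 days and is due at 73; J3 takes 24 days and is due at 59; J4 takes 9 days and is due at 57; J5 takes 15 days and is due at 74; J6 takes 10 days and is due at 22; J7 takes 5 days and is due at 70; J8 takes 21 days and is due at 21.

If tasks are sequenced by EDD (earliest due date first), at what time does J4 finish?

EDD (increasing due date): J8 J6 J1 J4 J3 J7 J2 J5.
J8: 0→21
J6: 21→31
J1: 31→51
J4: 51→60

60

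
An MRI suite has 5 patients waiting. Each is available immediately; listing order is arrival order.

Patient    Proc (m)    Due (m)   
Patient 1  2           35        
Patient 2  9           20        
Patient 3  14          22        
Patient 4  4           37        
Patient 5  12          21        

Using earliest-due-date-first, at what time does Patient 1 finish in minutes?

EDD (increasing due date): Patient 2 Patient 5 Patient 3 Patient 1 Patient 4.
Patient 2: 0→9
Patient 5: 9→21
Patient 3: 21→35
Patient 1: 35→37

37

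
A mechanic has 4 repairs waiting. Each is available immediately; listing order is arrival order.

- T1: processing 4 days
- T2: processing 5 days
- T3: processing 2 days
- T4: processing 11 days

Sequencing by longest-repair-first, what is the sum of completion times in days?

69

LPT (decreasing processing time): T4 T2 T1 T3.
T4: 0→11
T2: 11→16
T1: 16→20
T3: 20→22
Sum = 11+16+20+22 = 69.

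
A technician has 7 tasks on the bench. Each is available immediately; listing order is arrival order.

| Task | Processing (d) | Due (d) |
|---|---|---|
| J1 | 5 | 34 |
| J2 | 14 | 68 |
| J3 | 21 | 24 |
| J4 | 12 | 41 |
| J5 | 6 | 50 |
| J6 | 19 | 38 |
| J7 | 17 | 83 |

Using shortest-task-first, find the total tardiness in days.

SPT (increasing processing time): J1 J5 J4 J2 J7 J6 J3.
J1: 0→5, due 34, tardiness 0
J5: 5→11, due 50, tardiness 0
J4: 11→23, due 41, tardiness 0
J2: 23→37, due 68, tardiness 0
J7: 37→54, due 83, tardiness 0
J6: 54→73, due 38, tardiness 35
J3: 73→94, due 24, tardiness 70
Sum = 0+0+0+0+0+35+70 = 105.

105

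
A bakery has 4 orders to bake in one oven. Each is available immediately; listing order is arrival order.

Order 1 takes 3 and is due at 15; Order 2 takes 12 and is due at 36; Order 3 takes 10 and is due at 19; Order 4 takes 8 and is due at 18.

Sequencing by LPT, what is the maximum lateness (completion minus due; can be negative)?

18

LPT (decreasing processing time): Order 2 Order 3 Order 4 Order 1.
Order 2: 0→12, due 36, lateness -24
Order 3: 12→22, due 19, lateness 3
Order 4: 22→30, due 18, lateness 12
Order 1: 30→33, due 15, lateness 18
Maximum = 18.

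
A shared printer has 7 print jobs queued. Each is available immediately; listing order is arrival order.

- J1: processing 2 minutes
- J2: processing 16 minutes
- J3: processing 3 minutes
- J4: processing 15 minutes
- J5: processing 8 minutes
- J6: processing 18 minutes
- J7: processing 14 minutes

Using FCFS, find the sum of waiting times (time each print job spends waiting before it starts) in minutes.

183

FIFO (arrival order): J1 J2 J3 J4 J5 J6 J7.
J1: waits 0, runs 0→2
J2: waits 2, runs 2→18
J3: waits 18, runs 18→21
J4: waits 21, runs 21→36
J5: waits 36, runs 36→44
J6: waits 44, runs 44→62
J7: waits 62, runs 62→76
Sum = 0+2+18+21+36+44+62 = 183.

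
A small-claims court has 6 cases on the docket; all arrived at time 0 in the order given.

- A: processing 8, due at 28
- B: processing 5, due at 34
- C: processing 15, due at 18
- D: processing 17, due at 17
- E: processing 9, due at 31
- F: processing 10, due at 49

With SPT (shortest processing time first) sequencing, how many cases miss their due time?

2

SPT (increasing processing time): B A E F C D.
B: 0→5, due 34, tardiness 0
A: 5→13, due 28, tardiness 0
E: 13→22, due 31, tardiness 0
F: 22→32, due 49, tardiness 0
C: 32→47, due 18, tardiness 29
D: 47→64, due 17, tardiness 47
Late cases: 2.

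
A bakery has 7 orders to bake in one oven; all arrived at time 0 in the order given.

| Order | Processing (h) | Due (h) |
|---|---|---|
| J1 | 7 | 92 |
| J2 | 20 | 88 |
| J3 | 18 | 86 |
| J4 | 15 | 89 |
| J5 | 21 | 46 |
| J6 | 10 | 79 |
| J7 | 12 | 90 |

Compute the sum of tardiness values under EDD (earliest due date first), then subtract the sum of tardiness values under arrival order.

-43

EDD (increasing due date): J5 J6 J3 J2 J4 J7 J1.
J5: 0→21, due 46, tardiness 0
J6: 21→31, due 79, tardiness 0
J3: 31→49, due 86, tardiness 0
J2: 49→69, due 88, tardiness 0
J4: 69→84, due 89, tardiness 0
J7: 84→96, due 90, tardiness 6
J1: 96→103, due 92, tardiness 11
Sum = 0+0+0+0+0+6+11 = 17.
FIFO (arrival order): J1 J2 J3 J4 J5 J6 J7.
J1: 0→7, due 92, tardiness 0
J2: 7→27, due 88, tardiness 0
J3: 27→45, due 86, tardiness 0
J4: 45→60, due 89, tardiness 0
J5: 60→81, due 46, tardiness 35
J6: 81→91, due 79, tardiness 12
J7: 91→103, due 90, tardiness 13
Sum = 0+0+0+0+35+12+13 = 60.
Difference = 17 − 60 = -43.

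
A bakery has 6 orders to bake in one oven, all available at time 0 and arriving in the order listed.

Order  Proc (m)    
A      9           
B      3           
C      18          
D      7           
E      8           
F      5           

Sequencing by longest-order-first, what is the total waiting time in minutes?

169

LPT (decreasing processing time): C A E D F B.
C: waits 0, runs 0→18
A: waits 18, runs 18→27
E: waits 27, runs 27→35
D: waits 35, runs 35→42
F: waits 42, runs 42→47
B: waits 47, runs 47→50
Sum = 0+18+27+35+42+47 = 169.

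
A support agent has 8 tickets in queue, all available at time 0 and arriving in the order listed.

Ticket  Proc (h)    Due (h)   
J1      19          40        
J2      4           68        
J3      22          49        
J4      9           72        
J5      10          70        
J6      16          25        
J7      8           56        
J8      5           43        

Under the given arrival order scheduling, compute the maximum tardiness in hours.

FIFO (arrival order): J1 J2 J3 J4 J5 J6 J7 J8.
J1: 0→19, due 40, tardiness 0
J2: 19→23, due 68, tardiness 0
J3: 23→45, due 49, tardiness 0
J4: 45→54, due 72, tardiness 0
J5: 54→64, due 70, tardiness 0
J6: 64→80, due 25, tardiness 55
J7: 80→88, due 56, tardiness 32
J8: 88→93, due 43, tardiness 50
Maximum = 55.

55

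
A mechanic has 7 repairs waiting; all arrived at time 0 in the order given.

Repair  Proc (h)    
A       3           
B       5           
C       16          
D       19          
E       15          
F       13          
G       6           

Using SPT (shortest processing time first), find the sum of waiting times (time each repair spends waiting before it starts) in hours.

152

SPT (increasing processing time): A B G F E C D.
A: waits 0, runs 0→3
B: waits 3, runs 3→8
G: waits 8, runs 8→14
F: waits 14, runs 14→27
E: waits 27, runs 27→42
C: waits 42, runs 42→58
D: waits 58, runs 58→77
Sum = 0+3+8+14+27+42+58 = 152.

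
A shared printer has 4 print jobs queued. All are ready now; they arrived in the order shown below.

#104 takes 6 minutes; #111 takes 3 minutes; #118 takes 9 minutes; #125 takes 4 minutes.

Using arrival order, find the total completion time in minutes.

FIFO (arrival order): #104 #111 #118 #125.
#104: 0→6
#111: 6→9
#118: 9→18
#125: 18→22
Sum = 6+9+18+22 = 55.

55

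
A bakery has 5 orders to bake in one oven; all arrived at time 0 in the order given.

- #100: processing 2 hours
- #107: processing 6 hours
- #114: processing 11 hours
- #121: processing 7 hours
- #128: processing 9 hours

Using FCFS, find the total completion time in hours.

90

FIFO (arrival order): #100 #107 #114 #121 #128.
#100: 0→2
#107: 2→8
#114: 8→19
#121: 19→26
#128: 26→35
Sum = 2+8+19+26+35 = 90.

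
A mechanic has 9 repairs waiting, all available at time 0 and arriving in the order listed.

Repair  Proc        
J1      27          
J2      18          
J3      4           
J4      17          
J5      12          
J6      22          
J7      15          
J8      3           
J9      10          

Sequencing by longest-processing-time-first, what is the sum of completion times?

811

LPT (decreasing processing time): J1 J6 J2 J4 J7 J5 J9 J3 J8.
J1: 0→27
J6: 27→49
J2: 49→67
J4: 67→84
J7: 84→99
J5: 99→111
J9: 111→121
J3: 121→125
J8: 125→128
Sum = 27+49+67+84+99+111+121+125+128 = 811.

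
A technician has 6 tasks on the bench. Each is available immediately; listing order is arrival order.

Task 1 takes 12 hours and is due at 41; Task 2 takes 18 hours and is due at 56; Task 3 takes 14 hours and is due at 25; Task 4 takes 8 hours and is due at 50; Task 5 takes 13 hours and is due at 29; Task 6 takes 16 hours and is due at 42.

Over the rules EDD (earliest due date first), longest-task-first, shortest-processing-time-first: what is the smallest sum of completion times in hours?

EDD (increasing due date): Task 3 Task 5 Task 1 Task 6 Task 4 Task 2.
Task 3: 0→14
Task 5: 14→27
Task 1: 27→39
Task 6: 39→55
Task 4: 55→63
Task 2: 63→81
Sum = 14+27+39+55+63+81 = 279.
LPT (decreasing processing time): Task 2 Task 6 Task 3 Task 5 Task 1 Task 4.
Task 2: 0→18
Task 6: 18→34
Task 3: 34→48
Task 5: 48→61
Task 1: 61→73
Task 4: 73→81
Sum = 18+34+48+61+73+81 = 315.
SPT (increasing processing time): Task 4 Task 1 Task 5 Task 3 Task 6 Task 2.
Task 4: 0→8
Task 1: 8→20
Task 5: 20→33
Task 3: 33→47
Task 6: 47→63
Task 2: 63→81
Sum = 8+20+33+47+63+81 = 252.
EDD 279, LPT 315, SPT 252 → minimum 252.

252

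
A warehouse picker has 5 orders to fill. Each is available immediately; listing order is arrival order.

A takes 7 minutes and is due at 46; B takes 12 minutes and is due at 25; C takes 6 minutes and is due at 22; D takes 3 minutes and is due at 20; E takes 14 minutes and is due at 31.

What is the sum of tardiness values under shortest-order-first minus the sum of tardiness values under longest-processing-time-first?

-26

SPT (increasing processing time): D C A B E.
D: 0→3, due 20, tardiness 0
C: 3→9, due 22, tardiness 0
A: 9→16, due 46, tardiness 0
B: 16→28, due 25, tardiness 3
E: 28→42, due 31, tardiness 11
Sum = 0+0+0+3+11 = 14.
LPT (decreasing processing time): E B A C D.
E: 0→14, due 31, tardiness 0
B: 14→26, due 25, tardiness 1
A: 26→33, due 46, tardiness 0
C: 33→39, due 22, tardiness 17
D: 39→42, due 20, tardiness 22
Sum = 0+1+0+17+22 = 40.
Difference = 14 − 40 = -26.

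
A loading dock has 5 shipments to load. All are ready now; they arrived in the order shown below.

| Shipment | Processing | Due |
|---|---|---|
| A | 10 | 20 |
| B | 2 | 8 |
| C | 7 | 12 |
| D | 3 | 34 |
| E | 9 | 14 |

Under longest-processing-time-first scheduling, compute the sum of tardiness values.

LPT (decreasing processing time): A E C D B.
A: 0→10, due 20, tardiness 0
E: 10→19, due 14, tardiness 5
C: 19→26, due 12, tardiness 14
D: 26→29, due 34, tardiness 0
B: 29→31, due 8, tardiness 23
Sum = 0+5+14+0+23 = 42.

42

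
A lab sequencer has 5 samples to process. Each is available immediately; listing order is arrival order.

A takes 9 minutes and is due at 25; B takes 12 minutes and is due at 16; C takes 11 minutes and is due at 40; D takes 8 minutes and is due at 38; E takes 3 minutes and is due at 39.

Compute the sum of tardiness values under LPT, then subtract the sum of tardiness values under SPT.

-14

LPT (decreasing processing time): B C A D E.
B: 0→12, due 16, tardiness 0
C: 12→23, due 40, tardiness 0
A: 23→32, due 25, tardiness 7
D: 32→40, due 38, tardiness 2
E: 40→43, due 39, tardiness 4
Sum = 0+0+7+2+4 = 13.
SPT (increasing processing time): E D A C B.
E: 0→3, due 39, tardiness 0
D: 3→11, due 38, tardiness 0
A: 11→20, due 25, tardiness 0
C: 20→31, due 40, tardiness 0
B: 31→43, due 16, tardiness 27
Sum = 0+0+0+0+27 = 27.
Difference = 13 − 27 = -14.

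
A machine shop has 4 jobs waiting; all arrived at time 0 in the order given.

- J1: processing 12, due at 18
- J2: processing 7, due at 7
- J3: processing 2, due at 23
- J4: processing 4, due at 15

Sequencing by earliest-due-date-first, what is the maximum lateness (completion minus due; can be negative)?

EDD (increasing due date): J2 J4 J1 J3.
J2: 0→7, due 7, lateness 0
J4: 7→11, due 15, lateness -4
J1: 11→23, due 18, lateness 5
J3: 23→25, due 23, lateness 2
Maximum = 5.

5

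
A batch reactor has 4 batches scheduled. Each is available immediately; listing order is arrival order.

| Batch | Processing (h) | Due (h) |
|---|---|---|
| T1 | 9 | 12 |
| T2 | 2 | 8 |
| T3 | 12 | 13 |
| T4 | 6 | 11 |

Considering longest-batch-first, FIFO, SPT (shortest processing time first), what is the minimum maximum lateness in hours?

LPT (decreasing processing time): T3 T1 T4 T2.
T3: 0→12, due 13, lateness -1
T1: 12→21, due 12, lateness 9
T4: 21→27, due 11, lateness 16
T2: 27→29, due 8, lateness 21
Maximum = 21.
FIFO (arrival order): T1 T2 T3 T4.
T1: 0→9, due 12, lateness -3
T2: 9→11, due 8, lateness 3
T3: 11→23, due 13, lateness 10
T4: 23→29, due 11, lateness 18
Maximum = 18.
SPT (increasing processing time): T2 T4 T1 T3.
T2: 0→2, due 8, lateness -6
T4: 2→8, due 11, lateness -3
T1: 8→17, due 12, lateness 5
T3: 17→29, due 13, lateness 16
Maximum = 16.
LPT 21, FIFO 18, SPT 16 → minimum 16.

16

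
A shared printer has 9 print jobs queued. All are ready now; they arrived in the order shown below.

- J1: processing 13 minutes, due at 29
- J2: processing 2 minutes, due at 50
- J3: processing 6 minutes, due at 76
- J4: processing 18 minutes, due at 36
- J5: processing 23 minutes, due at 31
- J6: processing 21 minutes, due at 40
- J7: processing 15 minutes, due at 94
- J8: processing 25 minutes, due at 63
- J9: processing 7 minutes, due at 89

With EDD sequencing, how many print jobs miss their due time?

EDD (increasing due date): J1 J5 J4 J6 J2 J8 J3 J9 J7.
J1: 0→13, due 29, tardiness 0
J5: 13→36, due 31, tardiness 5
J4: 36→54, due 36, tardiness 18
J6: 54→75, due 40, tardiness 35
J2: 75→77, due 50, tardiness 27
J8: 77→102, due 63, tardiness 39
J3: 102→108, due 76, tardiness 32
J9: 108→115, due 89, tardiness 26
J7: 115→130, due 94, tardiness 36
Late print jobs: 8.

8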